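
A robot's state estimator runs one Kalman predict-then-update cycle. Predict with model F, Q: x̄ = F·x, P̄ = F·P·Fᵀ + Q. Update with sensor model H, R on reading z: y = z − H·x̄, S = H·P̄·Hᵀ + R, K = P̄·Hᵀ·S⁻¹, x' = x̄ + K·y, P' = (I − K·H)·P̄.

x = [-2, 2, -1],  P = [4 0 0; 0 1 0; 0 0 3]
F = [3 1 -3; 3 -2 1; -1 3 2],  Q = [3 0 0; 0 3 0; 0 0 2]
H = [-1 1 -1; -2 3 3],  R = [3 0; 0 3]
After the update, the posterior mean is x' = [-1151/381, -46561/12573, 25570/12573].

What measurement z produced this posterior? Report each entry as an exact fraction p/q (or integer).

z = [-2, 1]

x̄ = F·x = [-1, -11, 6]
P̄ = F·P·Fᵀ + Q = [67 25 -27; 25 46 -12; -27 -12 27]
S = H·P̄·Hᵀ + R = [63 93; 93 736]
K = P̄·Hᵀ·S⁻¹ = [20/381 -25/127; 6484/12573 23/4191; -6013/12573 817/4191]
x' − x̄ = [-770/381, 91742/12573, -49868/12573] = K·y
y = (KᵀK)⁻¹·Kᵀ·(x' − x̄) = [14, 14]
z = y + H·x̄ = [14, 14] + [-16, -13] = [-2, 1]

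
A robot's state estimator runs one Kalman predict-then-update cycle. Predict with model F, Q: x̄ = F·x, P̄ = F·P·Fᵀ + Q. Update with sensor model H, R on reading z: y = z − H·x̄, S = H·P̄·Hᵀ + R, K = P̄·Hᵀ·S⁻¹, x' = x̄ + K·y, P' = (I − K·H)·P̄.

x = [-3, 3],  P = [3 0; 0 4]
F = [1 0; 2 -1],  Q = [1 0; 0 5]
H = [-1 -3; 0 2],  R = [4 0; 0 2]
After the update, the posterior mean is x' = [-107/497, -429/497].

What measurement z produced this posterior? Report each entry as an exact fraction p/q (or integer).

z = [2, -2]

x̄ = F·x = [-3, -9]
P̄ = F·P·Fᵀ + Q = [4 6; 6 21]
S = H·P̄·Hᵀ + R = [233 -138; -138 86]
K = P̄·Hᵀ·S⁻¹ = [-118/497 -120/497; -69/497 132/497]
x' − x̄ = [1384/497, 4044/497] = K·y
y = (KᵀK)⁻¹·Kᵀ·(x' − x̄) = [-28, 16]
z = y + H·x̄ = [-28, 16] + [30, -18] = [2, -2]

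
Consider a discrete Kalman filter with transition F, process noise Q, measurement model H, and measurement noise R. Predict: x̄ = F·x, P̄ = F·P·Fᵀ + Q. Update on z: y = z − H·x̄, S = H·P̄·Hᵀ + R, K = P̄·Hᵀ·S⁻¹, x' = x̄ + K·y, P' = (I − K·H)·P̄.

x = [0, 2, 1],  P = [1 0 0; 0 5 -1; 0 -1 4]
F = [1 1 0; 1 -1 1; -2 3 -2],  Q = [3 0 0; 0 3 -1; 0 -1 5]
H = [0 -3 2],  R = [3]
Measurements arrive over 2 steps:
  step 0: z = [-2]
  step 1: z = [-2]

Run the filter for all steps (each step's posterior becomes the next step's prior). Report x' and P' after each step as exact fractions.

step 0: x' = [1091/838, 553/838, 11/838], P' = [5517/838 625/838 1005/838; 625/838 1121/838 1521/838; 1005/838 1521/838 2667/838]
step 1: x' = [672607/371867, 172303/371867, -115004/371867], P' = [2203555/371867 49402/371867 6660/371867; 49402/371867 445751/371867 584133/371867; 6660/371867 584133/371867 1026474/371867]

step 0: x̄ = F·x = [2, -1, 4]
step 0: P̄ = F·P·Fᵀ + Q = [9 -5 15; -5 15 -31; 15 -31 82]
step 0: y = z − H·x̄ = [-13]
step 0: S = H·P̄·Hᵀ + R = [838]
step 0: K = P̄·Hᵀ·S⁻¹ = [45/838; -107/838; 257/838]
step 0: x' = x̄ + K·y = [1091/838, 553/838, 11/838]
step 0: P' = (I − K·H)·P̄ = [5517/838 625/838 1005/838; 625/838 1121/838 1521/838; 1005/838 1521/838 2667/838]
step 1: x̄ = F·x = [822/419, 549/838, -545/838]
step 1: P̄ = F·P·Fᵀ + Q = [5201/419 3461/419 -6049/419; 3461/419 9537/838 -13859/838; -6049/419 -13859/838 29303/838]
step 1: y = z − H·x̄ = [1061/838]
step 1: S = H·P̄·Hᵀ + R = [371867/838]
step 1: K = P̄·Hᵀ·S⁻¹ = [-44962/371867; -56329/371867; 100183/371867]
step 1: x' = x̄ + K·y = [672607/371867, 172303/371867, -115004/371867]
step 1: P' = (I − K·H)·P̄ = [2203555/371867 49402/371867 6660/371867; 49402/371867 445751/371867 584133/371867; 6660/371867 584133/371867 1026474/371867]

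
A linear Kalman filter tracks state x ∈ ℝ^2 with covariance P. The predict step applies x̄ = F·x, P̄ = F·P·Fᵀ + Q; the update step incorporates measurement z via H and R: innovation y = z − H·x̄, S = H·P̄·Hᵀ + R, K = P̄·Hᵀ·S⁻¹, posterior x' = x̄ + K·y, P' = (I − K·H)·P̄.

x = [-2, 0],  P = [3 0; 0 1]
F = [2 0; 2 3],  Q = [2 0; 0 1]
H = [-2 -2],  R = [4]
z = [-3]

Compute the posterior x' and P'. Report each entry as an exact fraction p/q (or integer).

x̄ = F·x = [-4, -4]
P̄ = F·P·Fᵀ + Q = [14 12; 12 22]
y = z − H·x̄ = [-19]
S = H·P̄·Hᵀ + R = [244]
K = P̄·Hᵀ·S⁻¹ = [-13/61; -17/61]
x' = x̄ + K·y = [3/61, 79/61]
P' = (I − K·H)·P̄ = [178/61 -152/61; -152/61 186/61]

x' = [3/61, 79/61]
P' = [178/61 -152/61; -152/61 186/61]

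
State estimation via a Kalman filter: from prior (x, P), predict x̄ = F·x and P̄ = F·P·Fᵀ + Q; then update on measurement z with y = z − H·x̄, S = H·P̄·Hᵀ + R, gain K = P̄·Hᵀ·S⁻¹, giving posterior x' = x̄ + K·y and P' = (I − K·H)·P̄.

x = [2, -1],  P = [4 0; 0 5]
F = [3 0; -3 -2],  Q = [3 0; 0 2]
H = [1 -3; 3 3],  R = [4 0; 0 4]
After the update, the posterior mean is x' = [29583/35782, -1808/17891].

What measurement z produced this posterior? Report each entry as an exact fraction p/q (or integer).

x̄ = F·x = [6, -4]
P̄ = F·P·Fᵀ + Q = [39 -36; -36 58]
S = H·P̄·Hᵀ + R = [781 -189; -189 229]
K = P̄·Hᵀ·S⁻¹ = [8841/35782 8703/35782; -4452/17891 1482/17891]
x' − x̄ = [-185109/35782, 69756/17891] = K·y
y = (KᵀK)⁻¹·Kᵀ·(x' − x̄) = [-17, -4]
z = y + H·x̄ = [-17, -4] + [18, 6] = [1, 2]

z = [1, 2]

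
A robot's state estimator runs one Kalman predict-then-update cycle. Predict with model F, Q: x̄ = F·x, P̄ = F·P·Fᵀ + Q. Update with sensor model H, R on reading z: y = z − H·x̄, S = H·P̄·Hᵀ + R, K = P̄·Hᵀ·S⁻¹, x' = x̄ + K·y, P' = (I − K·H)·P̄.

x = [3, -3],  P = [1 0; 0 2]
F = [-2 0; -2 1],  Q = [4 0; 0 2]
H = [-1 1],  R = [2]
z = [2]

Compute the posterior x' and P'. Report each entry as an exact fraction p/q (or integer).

x' = [-8, -7]
P' = [32/5 28/5; 28/5 32/5]

x̄ = F·x = [-6, -9]
P̄ = F·P·Fᵀ + Q = [8 4; 4 8]
y = z − H·x̄ = [5]
S = H·P̄·Hᵀ + R = [10]
K = P̄·Hᵀ·S⁻¹ = [-2/5; 2/5]
x' = x̄ + K·y = [-8, -7]
P' = (I − K·H)·P̄ = [32/5 28/5; 28/5 32/5]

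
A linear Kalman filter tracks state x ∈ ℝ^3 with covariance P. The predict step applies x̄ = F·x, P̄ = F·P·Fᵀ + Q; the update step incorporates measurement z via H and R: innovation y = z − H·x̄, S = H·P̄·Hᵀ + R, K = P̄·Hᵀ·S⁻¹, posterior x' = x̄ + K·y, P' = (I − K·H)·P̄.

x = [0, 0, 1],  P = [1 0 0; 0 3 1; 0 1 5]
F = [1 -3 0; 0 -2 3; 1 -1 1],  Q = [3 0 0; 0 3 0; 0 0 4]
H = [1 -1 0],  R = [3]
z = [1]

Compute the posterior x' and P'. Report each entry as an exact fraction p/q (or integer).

x̄ = F·x = [0, 3, 1]
P̄ = F·P·Fᵀ + Q = [31 9 7; 9 48 16; 7 16 11]
y = z − H·x̄ = [4]
S = H·P̄·Hᵀ + R = [64]
K = P̄·Hᵀ·S⁻¹ = [11/32; -39/64; -9/64]
x' = x̄ + K·y = [11/8, 9/16, 7/16]
P' = (I − K·H)·P̄ = [375/16 717/32 323/32; 717/32 1551/64 673/64; 323/32 673/64 623/64]

x' = [11/8, 9/16, 7/16]
P' = [375/16 717/32 323/32; 717/32 1551/64 673/64; 323/32 673/64 623/64]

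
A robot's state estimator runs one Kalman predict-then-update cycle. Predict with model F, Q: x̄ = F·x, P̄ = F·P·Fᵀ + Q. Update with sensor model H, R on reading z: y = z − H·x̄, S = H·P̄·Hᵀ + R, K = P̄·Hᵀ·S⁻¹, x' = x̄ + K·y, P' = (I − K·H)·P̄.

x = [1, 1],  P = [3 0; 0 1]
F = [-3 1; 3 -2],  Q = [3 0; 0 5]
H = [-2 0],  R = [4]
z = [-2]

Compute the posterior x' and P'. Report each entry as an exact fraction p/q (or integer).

x̄ = F·x = [-2, 1]
P̄ = F·P·Fᵀ + Q = [31 -29; -29 36]
y = z − H·x̄ = [-6]
S = H·P̄·Hᵀ + R = [128]
K = P̄·Hᵀ·S⁻¹ = [-31/64; 29/64]
x' = x̄ + K·y = [29/32, -55/32]
P' = (I − K·H)·P̄ = [31/32 -29/32; -29/32 311/32]

x' = [29/32, -55/32]
P' = [31/32 -29/32; -29/32 311/32]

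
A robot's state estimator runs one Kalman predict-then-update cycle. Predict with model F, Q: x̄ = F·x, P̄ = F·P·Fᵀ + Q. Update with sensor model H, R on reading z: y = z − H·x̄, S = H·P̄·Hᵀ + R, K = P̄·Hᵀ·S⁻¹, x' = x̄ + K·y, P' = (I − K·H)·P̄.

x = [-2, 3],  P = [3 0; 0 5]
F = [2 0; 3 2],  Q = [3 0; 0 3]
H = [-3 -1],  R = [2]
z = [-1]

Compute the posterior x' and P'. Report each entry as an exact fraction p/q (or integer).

x' = [-361/295, 1352/295]
P' = [456/295 -1242/295; -1242/295 3934/295]

x̄ = F·x = [-4, 0]
P̄ = F·P·Fᵀ + Q = [15 18; 18 50]
y = z − H·x̄ = [-13]
S = H·P̄·Hᵀ + R = [295]
K = P̄·Hᵀ·S⁻¹ = [-63/295; -104/295]
x' = x̄ + K·y = [-361/295, 1352/295]
P' = (I − K·H)·P̄ = [456/295 -1242/295; -1242/295 3934/295]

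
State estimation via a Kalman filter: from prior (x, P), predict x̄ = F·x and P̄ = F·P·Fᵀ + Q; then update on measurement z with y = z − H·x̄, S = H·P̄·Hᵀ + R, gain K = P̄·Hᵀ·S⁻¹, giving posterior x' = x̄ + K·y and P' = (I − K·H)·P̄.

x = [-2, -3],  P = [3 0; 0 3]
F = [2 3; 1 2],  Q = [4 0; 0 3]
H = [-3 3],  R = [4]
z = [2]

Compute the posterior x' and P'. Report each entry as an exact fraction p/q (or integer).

x' = [-832/121, -734/121]
P' = [1954/121 1878/121; 1878/121 1854/121]

x̄ = F·x = [-13, -8]
P̄ = F·P·Fᵀ + Q = [43 24; 24 18]
y = z − H·x̄ = [-13]
S = H·P̄·Hᵀ + R = [121]
K = P̄·Hᵀ·S⁻¹ = [-57/121; -18/121]
x' = x̄ + K·y = [-832/121, -734/121]
P' = (I − K·H)·P̄ = [1954/121 1878/121; 1878/121 1854/121]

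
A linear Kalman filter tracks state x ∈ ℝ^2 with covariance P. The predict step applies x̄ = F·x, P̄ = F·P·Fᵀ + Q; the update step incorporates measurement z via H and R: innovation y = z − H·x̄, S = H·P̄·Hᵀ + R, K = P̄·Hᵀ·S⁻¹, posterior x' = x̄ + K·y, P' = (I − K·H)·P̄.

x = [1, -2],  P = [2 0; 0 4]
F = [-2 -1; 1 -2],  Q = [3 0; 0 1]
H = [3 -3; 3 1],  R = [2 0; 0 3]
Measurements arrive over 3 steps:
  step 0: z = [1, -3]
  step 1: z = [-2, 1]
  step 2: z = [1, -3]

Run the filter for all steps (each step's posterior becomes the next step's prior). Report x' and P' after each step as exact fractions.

step 0: x̄ = F·x = [0, 5]
step 0: P̄ = F·P·Fᵀ + Q = [15 4; 4 19]
step 0: y = z − H·x̄ = [16, -8]
step 0: S = H·P̄·Hᵀ + R = [236 54; 54 181]
step 0: K = P̄·Hᵀ·S⁻¹ = [3327/39800 4891/19900; -9819/39800 4873/19900]
step 0: x' = x̄ + K·y = [-3128/4975, -4509/4975]
step 0: P' = (I − K·H)·P̄ = [7891/39800 5673/39800; 5673/39800 12219/39800]
step 1: x̄ = F·x = [2153/995, 1178/995]
step 1: P̄ = F·P·Fᵀ + Q = [7435/1592 1027/1592; 1027/1592 2955/1592]
step 1: y = z − H·x̄ = [-983/199, -6642/995]
step 1: S = H·P̄·Hᵀ + R = [9776/199 6486/199; 6486/199 10101/199]
step 1: K = P̄·Hᵀ·S⁻¹ = [2243/23735 691/3030; -2043/9494 43/202]
step 1: x' = x̄ + K·y = [20729/118675, 7841/9494]
step 1: P' = (I − K·H)·P̄ = [106403/569640 4701/37976; 4701/37976 10149/37976]
step 2: x̄ = F·x = [-278941/237350, -175296/118675]
step 2: P̄ = F·P·Fᵀ + Q = [2568827/569640 303209/569640; 303209/569640 1002923/569640]
step 2: y = z − H·x̄ = [22397/237350, 95073/47470]
step 2: S = H·P̄·Hᵀ + R = [2318939/47470 304857/9494; 304857/9494 1382527/28482]
step 2: K = P̄·Hᵀ·S⁻¹ = [36363387/381699794 6179572/27264271; -81653031/381699794 5744062/27264271]
step 2: x' = x̄ + K·y = [-2718835477/3816997940, -4104584481/3816997940]
step 2: P' = (I − K·H)·P̄ = [141892141/763399588 93407625/763399588; 93407625/763399588 202278333/763399588]

step 0: x' = [-3128/4975, -4509/4975], P' = [7891/39800 5673/39800; 5673/39800 12219/39800]
step 1: x' = [20729/118675, 7841/9494], P' = [106403/569640 4701/37976; 4701/37976 10149/37976]
step 2: x' = [-2718835477/3816997940, -4104584481/3816997940], P' = [141892141/763399588 93407625/763399588; 93407625/763399588 202278333/763399588]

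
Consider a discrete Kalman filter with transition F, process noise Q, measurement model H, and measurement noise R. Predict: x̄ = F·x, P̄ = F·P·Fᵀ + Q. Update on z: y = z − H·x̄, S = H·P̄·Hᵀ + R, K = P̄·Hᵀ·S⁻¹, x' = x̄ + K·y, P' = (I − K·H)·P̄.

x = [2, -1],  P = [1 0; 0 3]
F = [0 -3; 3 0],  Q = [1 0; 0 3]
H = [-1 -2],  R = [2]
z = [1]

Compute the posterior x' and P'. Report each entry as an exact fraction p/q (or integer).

x̄ = F·x = [3, 6]
P̄ = F·P·Fᵀ + Q = [28 0; 0 12]
y = z − H·x̄ = [16]
S = H·P̄·Hᵀ + R = [78]
K = P̄·Hᵀ·S⁻¹ = [-14/39; -4/13]
x' = x̄ + K·y = [-107/39, 14/13]
P' = (I − K·H)·P̄ = [700/39 -112/13; -112/13 60/13]

x' = [-107/39, 14/13]
P' = [700/39 -112/13; -112/13 60/13]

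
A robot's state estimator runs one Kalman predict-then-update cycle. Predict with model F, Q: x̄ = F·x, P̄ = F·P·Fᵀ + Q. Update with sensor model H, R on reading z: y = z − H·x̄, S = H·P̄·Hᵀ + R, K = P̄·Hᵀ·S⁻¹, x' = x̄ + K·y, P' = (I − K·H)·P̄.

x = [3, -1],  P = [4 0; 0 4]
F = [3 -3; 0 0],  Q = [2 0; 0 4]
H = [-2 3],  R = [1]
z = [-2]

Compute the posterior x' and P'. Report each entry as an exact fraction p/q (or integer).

x' = [20/9, 88/111]
P' = [74/9 16/3; 16/3 132/37]

x̄ = F·x = [12, 0]
P̄ = F·P·Fᵀ + Q = [74 0; 0 4]
y = z − H·x̄ = [22]
S = H·P̄·Hᵀ + R = [333]
K = P̄·Hᵀ·S⁻¹ = [-4/9; 4/111]
x' = x̄ + K·y = [20/9, 88/111]
P' = (I − K·H)·P̄ = [74/9 16/3; 16/3 132/37]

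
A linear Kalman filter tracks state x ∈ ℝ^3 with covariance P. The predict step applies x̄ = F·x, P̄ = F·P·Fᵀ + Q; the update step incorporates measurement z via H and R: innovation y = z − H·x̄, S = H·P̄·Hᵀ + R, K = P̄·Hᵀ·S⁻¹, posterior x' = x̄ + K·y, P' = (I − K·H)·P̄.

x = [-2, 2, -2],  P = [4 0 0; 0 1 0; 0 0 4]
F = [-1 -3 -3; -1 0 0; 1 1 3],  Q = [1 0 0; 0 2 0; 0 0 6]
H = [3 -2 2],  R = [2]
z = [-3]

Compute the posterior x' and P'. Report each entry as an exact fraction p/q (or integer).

x' = [164/33, 52/33, -327/44]
P' = [866/33 244/33 -347/11; 244/33 182/33 -62/11; -347/11 -62/11 1825/44]

x̄ = F·x = [2, 2, -6]
P̄ = F·P·Fᵀ + Q = [50 4 -43; 4 6 -4; -43 -4 47]
y = z − H·x̄ = [7]
S = H·P̄·Hᵀ + R = [132]
K = P̄·Hᵀ·S⁻¹ = [14/33; -2/33; -9/44]
x' = x̄ + K·y = [164/33, 52/33, -327/44]
P' = (I − K·H)·P̄ = [866/33 244/33 -347/11; 244/33 182/33 -62/11; -347/11 -62/11 1825/44]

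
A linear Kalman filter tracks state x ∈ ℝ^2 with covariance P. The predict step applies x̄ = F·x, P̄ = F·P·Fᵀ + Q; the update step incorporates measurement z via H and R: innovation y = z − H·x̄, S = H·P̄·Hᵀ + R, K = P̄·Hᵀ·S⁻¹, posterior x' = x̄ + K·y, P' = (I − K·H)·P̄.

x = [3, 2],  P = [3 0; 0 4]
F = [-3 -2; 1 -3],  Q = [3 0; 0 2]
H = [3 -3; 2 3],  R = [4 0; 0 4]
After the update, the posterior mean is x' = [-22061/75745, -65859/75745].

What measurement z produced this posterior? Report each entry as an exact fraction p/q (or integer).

x̄ = F·x = [-13, -3]
P̄ = F·P·Fᵀ + Q = [46 15; 15 41]
S = H·P̄·Hᵀ + R = [517 -48; -48 737]
K = P̄·Hᵀ·S⁻¹ = [75117/378725 75293/378725; -50142/378725 75357/378725]
x' − x̄ = [962624/75745, 161376/75745] = K·y
y = (KᵀK)⁻¹·Kᵀ·(x' − x̄) = [32, 32]
z = y + H·x̄ = [32, 32] + [-30, -35] = [2, -3]

z = [2, -3]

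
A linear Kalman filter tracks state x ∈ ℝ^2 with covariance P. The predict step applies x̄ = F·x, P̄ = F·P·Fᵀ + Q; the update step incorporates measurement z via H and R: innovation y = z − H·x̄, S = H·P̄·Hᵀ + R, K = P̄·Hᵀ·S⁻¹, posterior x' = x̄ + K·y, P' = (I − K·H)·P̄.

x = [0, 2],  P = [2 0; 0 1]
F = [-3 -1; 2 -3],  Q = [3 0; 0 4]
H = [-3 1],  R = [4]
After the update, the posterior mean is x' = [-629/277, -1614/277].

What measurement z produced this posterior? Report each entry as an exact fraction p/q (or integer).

x̄ = F·x = [-2, -6]
P̄ = F·P·Fᵀ + Q = [22 -9; -9 21]
S = H·P̄·Hᵀ + R = [277]
K = P̄·Hᵀ·S⁻¹ = [-75/277; 48/277]
x' − x̄ = [-75/277, 48/277] = K·y
y = (KᵀK)⁻¹·Kᵀ·(x' − x̄) = [1]
z = y + H·x̄ = [1] + [0] = [1]

z = [1]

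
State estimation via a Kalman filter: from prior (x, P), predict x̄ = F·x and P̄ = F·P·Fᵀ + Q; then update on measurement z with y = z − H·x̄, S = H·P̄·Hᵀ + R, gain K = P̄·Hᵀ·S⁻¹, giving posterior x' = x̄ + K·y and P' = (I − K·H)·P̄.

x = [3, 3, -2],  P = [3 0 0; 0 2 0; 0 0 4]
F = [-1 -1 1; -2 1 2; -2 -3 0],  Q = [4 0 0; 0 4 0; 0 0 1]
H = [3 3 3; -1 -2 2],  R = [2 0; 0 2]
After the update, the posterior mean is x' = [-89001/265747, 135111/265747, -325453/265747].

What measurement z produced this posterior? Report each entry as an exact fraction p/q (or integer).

z = [-3, -3]

x̄ = F·x = [-8, -7, -15]
P̄ = F·P·Fᵀ + Q = [13 12 12; 12 34 6; 12 6 31]
S = H·P̄·Hᵀ + R = [1244 -129; -129 227]
K = P̄·Hᵀ·S⁻¹ = [23520/265747 -1853/265747; 26640/265747 -64468/265747; 38271/265747 66235/265747]
x' − x̄ = [2036975/265747, 1995340/265747, 3660752/265747] = K·y
y = (KᵀK)⁻¹·Kᵀ·(x' − x̄) = [87, 5]
z = y + H·x̄ = [87, 5] + [-90, -8] = [-3, -3]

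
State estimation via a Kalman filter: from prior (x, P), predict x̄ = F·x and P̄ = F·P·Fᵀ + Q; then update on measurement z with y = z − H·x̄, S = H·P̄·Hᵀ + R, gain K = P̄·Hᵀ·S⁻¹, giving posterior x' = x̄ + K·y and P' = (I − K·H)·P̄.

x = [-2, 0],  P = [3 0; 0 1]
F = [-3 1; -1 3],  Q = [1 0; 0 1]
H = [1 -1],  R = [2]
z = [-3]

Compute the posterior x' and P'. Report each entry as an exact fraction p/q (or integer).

x' = [1/20, 47/20]
P' = [291/20 257/20; 257/20 259/20]

x̄ = F·x = [6, 2]
P̄ = F·P·Fᵀ + Q = [29 12; 12 13]
y = z − H·x̄ = [-7]
S = H·P̄·Hᵀ + R = [20]
K = P̄·Hᵀ·S⁻¹ = [17/20; -1/20]
x' = x̄ + K·y = [1/20, 47/20]
P' = (I − K·H)·P̄ = [291/20 257/20; 257/20 259/20]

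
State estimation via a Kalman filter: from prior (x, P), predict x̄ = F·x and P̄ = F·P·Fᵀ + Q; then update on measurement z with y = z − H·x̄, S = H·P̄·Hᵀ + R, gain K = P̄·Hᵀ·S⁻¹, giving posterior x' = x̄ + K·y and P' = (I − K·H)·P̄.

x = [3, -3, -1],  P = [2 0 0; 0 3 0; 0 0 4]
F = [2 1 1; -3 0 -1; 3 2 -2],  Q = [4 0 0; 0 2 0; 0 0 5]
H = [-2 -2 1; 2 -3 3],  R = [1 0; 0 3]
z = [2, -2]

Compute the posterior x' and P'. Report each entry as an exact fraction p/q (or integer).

x' = [1598/12499, -39032/12499, -48283/12499]
P' = [19497/12499 -45408/12499 -56370/12499; -45408/12499 119832/12499 148774/12499; -56370/12499 148774/12499 939069/62495]

x̄ = F·x = [2, -8, 5]
P̄ = F·P·Fᵀ + Q = [19 -16 10; -16 24 -10; 10 -10 51]
y = z − H·x̄ = [-15, -45]
S = H·P̄·Hᵀ + R = [96 239; 239 1246]
K = P̄·Hᵀ·S⁻¹ = [-4548/12499 2036/12499; -74/12499 -1330/12499; 15029/62495 7299/62495]
x' = x̄ + K·y = [1598/12499, -39032/12499, -48283/12499]
P' = (I − K·H)·P̄ = [19497/12499 -45408/12499 -56370/12499; -45408/12499 119832/12499 148774/12499; -56370/12499 148774/12499 939069/62495]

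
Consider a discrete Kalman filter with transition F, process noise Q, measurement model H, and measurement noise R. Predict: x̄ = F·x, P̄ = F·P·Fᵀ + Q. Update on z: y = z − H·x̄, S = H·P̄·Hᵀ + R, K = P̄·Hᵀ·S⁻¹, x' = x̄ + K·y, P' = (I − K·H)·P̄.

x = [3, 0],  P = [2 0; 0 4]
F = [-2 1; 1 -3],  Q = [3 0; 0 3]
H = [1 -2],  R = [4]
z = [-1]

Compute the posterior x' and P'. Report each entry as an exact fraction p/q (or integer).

x' = [-965/247, -337/247]
P' = [1496/247 654/247; 654/247 523/247]

x̄ = F·x = [-6, 3]
P̄ = F·P·Fᵀ + Q = [15 -16; -16 41]
y = z − H·x̄ = [11]
S = H·P̄·Hᵀ + R = [247]
K = P̄·Hᵀ·S⁻¹ = [47/247; -98/247]
x' = x̄ + K·y = [-965/247, -337/247]
P' = (I − K·H)·P̄ = [1496/247 654/247; 654/247 523/247]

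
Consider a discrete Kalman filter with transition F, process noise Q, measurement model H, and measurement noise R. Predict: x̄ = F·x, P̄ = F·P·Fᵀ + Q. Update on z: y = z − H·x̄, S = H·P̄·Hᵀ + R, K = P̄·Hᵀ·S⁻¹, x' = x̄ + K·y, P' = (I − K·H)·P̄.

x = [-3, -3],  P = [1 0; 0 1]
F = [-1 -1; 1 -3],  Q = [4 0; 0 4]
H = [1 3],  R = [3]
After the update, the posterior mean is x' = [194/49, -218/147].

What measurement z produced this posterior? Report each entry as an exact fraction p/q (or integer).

z = [-1]

x̄ = F·x = [6, 6]
P̄ = F·P·Fᵀ + Q = [6 2; 2 14]
S = H·P̄·Hᵀ + R = [147]
K = P̄·Hᵀ·S⁻¹ = [4/49; 44/147]
x' − x̄ = [-100/49, -1100/147] = K·y
y = (KᵀK)⁻¹·Kᵀ·(x' − x̄) = [-25]
z = y + H·x̄ = [-25] + [24] = [-1]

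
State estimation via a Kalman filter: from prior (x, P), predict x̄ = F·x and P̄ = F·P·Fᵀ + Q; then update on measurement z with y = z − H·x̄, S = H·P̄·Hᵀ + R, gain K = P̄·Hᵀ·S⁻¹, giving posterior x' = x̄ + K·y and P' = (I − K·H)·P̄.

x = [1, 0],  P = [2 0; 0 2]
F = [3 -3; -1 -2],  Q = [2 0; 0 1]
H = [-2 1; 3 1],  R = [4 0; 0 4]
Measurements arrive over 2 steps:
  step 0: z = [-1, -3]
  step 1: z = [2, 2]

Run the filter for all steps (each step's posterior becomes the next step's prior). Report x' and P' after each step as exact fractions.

step 0: x̄ = F·x = [3, -1]
step 0: P̄ = F·P·Fᵀ + Q = [38 6; 6 11]
step 0: y = z − H·x̄ = [6, -11]
step 0: S = H·P̄·Hᵀ + R = [143 -211; -211 393]
step 0: K = P̄·Hᵀ·S⁻¹ = [-1095/5839 1195/5839; 2863/5839 1968/5839]
step 0: x' = x̄ + K·y = [-2198/5839, -10309/5839]
step 0: P' = (I − K·H)·P̄ = [1832/5839 -716/5839; -716/5839 10020/5839]
step 1: x̄ = F·x = [24333/5839, 22816/5839]
step 1: P̄ = F·P·Fᵀ + Q = [131234/5839 56772/5839; 56772/5839 44887/5839]
step 1: y = z − H·x̄ = [37528/5839, -84137/5839]
step 1: S = H·P̄·Hᵀ + R = [366091/5839 -685745/5839; -685745/5839 1589981/5839]
step 1: K = P̄·Hᵀ·S⁻¹ = [-1553557/9576257 88831/416359; 3289181/9576257 118032/416359]
step 1: x' = x̄ + K·y = [482236/9576257, 19441432/9576257]
step 1: P' = (I − K·H)·P̄ = [2877336/9576257 -459556/9576257; -459556/9576257 12237612/9576257]

step 0: x' = [-2198/5839, -10309/5839], P' = [1832/5839 -716/5839; -716/5839 10020/5839]
step 1: x' = [482236/9576257, 19441432/9576257], P' = [2877336/9576257 -459556/9576257; -459556/9576257 12237612/9576257]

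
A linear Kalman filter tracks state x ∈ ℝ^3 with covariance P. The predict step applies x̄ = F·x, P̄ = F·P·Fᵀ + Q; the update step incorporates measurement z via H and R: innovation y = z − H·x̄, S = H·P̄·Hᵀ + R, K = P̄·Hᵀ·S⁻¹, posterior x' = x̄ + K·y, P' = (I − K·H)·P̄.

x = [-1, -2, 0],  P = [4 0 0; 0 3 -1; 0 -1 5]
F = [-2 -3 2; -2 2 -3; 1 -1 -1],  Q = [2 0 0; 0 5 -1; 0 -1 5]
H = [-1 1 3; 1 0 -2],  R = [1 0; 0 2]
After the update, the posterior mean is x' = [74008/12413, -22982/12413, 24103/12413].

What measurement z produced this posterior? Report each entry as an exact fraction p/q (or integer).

z = [-2, 2]

x̄ = F·x = [8, -2, 1]
P̄ = F·P·Fᵀ + Q = [77 -45 -10; -45 90 -1; -10 -1 15]
S = H·P̄·Hᵀ + R = [447 -260; -260 179]
K = P̄·Hᵀ·S⁻¹ = [-1988/12413 3839/12413; 12448/12413 15099/12413; -734/12413 -3840/12413]
x' − x̄ = [-25296/12413, 1844/12413, 11690/12413] = K·y
y = (KᵀK)⁻¹·Kᵀ·(x' − x̄) = [5, -4]
z = y + H·x̄ = [5, -4] + [-7, 6] = [-2, 2]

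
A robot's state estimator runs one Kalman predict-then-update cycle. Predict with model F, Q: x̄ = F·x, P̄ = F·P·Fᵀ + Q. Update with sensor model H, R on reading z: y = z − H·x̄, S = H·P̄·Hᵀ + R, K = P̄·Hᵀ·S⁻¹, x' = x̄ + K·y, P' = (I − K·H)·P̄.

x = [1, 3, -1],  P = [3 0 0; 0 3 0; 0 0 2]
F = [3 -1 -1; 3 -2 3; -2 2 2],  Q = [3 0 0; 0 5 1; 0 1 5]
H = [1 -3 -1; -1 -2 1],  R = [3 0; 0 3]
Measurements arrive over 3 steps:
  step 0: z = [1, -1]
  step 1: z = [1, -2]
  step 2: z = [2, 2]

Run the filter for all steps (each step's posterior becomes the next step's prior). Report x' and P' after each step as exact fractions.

step 0: x̄ = F·x = [1, -6, 2]
step 0: P̄ = F·P·Fᵀ + Q = [35 27 -28; 27 62 -17; -28 -17 37]
step 0: y = z − H·x̄ = [-16, -14]
step 0: S = H·P̄·Hᵀ + R = [425 288; 288 555]
step 0: K = P̄·Hᵀ·S⁻¹ = [7902/50977 -14847/50977; -10142/50977 -10168/50977; -12094/50977 15369/50977]
step 0: x' = x̄ + K·y = [132403/50977, -1238/50977, 80292/50977]
step 0: P' = (I − K·H)·P̄ = [189332/50977 4167/50977 153125/50977; 4167/50977 12186/50977 -1965/50977; 153125/50977 -1965/50977 195302/50977]
step 1: x̄ = F·x = [16745/2683, 640561/50977, -106698/50977]
step 1: P̄ = F·P·Fᵀ + Q = [58775/2683 106614/2683 -14988/2683; 106614/2683 6495161/50977 75793/50977; -14988/2683 75793/50977 568109/50977]
step 1: y = z − H·x̄ = [1547807/50977, 1604021/50977]
step 1: S = H·P̄·Hᵀ + R = [49164520/50977 38666461/50977; 38666461/50977 36187445/50977]
step 1: K = P̄·Hᵀ·S⁻¹ = [816979512/5571986527 -1712549647/5571986527; -1115884715/5571986527 -1108098470/5571986527; -1298790535/5571986527 1495746380/5571986527]
step 1: x' = x̄ + K·y = [5695046466/5571986527, 1267431836/5571986527, -4032961843/5571986527]
step 1: P' = (I − K·H)·P̄ = [13808674512/5571986527 537342081/5571986527 9745709733/5571986527; 537342081/5571986527 1334389911/5571986527 -118173507/5571986527; 9745709733/5571986527 -118173507/5571986527 13996601859/5571986527]
step 2: x̄ = F·x = [19850669405/5571986527, 2451390197/5571986527, -16921152946/5571986527]
step 2: P̄ = F·P·Fᵀ + Q = [94390364061/5571986527 138713398029/5571986527 -30776922072/5571986527; 138713398029/5571986527 453837731924/5571986527 6499064761/5571986527; -30776922072/5571986527 6499064761/5571986527 61208795195/5571986527]
step 2: y = z − H·x̄ = [-18273678706/5571986527, 52818575799/5571986527]
step 2: S = H·P̄·Hᵀ + R = [3525122550689/5571986527 2638087721412/5571986527; 2638087721412/5571986527 2578077223749/5571986527]
step 2: K = P̄·Hᵀ·S⁻¹ = [6220160972622/42445092122419 -12993200081457/42445092122419; -8493019124328/42445092122419 -25289648307596/127335276367257; -9886514702230/42445092122419 11417085652335/42445092122419]
step 2: x' = x̄ + K·y = [7648249846460/42445092122419, -33382388069091/42445092122419, 11751159338673/42445092122419]
step 2: P' = (I − K·H)·P̄ = [105047016863580/42445092122419 4063823465301/42445092122419 74195063549811/42445092122419; 4063823465301/42445092122419 10153741136116/42445092122419 -918342570063/42445092122419; 74195063549811/42445092122419 -918342570063/42445092122419 106609635366690/42445092122419]

step 0: x' = [132403/50977, -1238/50977, 80292/50977], P' = [189332/50977 4167/50977 153125/50977; 4167/50977 12186/50977 -1965/50977; 153125/50977 -1965/50977 195302/50977]
step 1: x' = [5695046466/5571986527, 1267431836/5571986527, -4032961843/5571986527], P' = [13808674512/5571986527 537342081/5571986527 9745709733/5571986527; 537342081/5571986527 1334389911/5571986527 -118173507/5571986527; 9745709733/5571986527 -118173507/5571986527 13996601859/5571986527]
step 2: x' = [7648249846460/42445092122419, -33382388069091/42445092122419, 11751159338673/42445092122419], P' = [105047016863580/42445092122419 4063823465301/42445092122419 74195063549811/42445092122419; 4063823465301/42445092122419 10153741136116/42445092122419 -918342570063/42445092122419; 74195063549811/42445092122419 -918342570063/42445092122419 106609635366690/42445092122419]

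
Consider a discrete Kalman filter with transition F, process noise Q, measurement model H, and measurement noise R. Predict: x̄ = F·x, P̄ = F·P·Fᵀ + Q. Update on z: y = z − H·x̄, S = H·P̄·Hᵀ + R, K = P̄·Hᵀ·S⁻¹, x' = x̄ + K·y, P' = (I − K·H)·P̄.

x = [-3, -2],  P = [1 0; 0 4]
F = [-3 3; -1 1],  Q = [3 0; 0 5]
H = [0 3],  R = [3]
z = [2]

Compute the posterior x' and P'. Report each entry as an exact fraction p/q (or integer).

x̄ = F·x = [3, 1]
P̄ = F·P·Fᵀ + Q = [48 15; 15 10]
y = z − H·x̄ = [-1]
S = H·P̄·Hᵀ + R = [93]
K = P̄·Hᵀ·S⁻¹ = [15/31; 10/31]
x' = x̄ + K·y = [78/31, 21/31]
P' = (I − K·H)·P̄ = [813/31 15/31; 15/31 10/31]

x' = [78/31, 21/31]
P' = [813/31 15/31; 15/31 10/31]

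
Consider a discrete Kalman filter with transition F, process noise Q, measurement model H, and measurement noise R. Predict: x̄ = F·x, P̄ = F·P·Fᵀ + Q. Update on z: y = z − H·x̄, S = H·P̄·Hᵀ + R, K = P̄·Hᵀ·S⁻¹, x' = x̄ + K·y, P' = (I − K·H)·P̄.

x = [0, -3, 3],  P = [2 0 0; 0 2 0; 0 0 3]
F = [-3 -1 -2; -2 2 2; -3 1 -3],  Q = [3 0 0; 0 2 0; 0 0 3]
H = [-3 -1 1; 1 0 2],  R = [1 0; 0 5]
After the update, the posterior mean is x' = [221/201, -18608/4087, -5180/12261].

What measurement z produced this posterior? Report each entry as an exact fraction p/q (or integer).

x̄ = F·x = [-3, 0, -12]
P̄ = F·P·Fᵀ + Q = [35 -4 34; -4 30 -2; 34 -2 50]
S = H·P̄·Hᵀ + R = [172 -167; -167 376]
K = P̄·Hᵀ·S⁻¹ = [-131/603 107/603; -984/4087 -524/4087; 3578/36783 14698/36783]
x' − x̄ = [824/201, -18608/4087, 141952/12261] = K·y
y = (KᵀK)⁻¹·Kᵀ·(x' − x̄) = [4, 28]
z = y + H·x̄ = [4, 28] + [-3, -27] = [1, 1]

z = [1, 1]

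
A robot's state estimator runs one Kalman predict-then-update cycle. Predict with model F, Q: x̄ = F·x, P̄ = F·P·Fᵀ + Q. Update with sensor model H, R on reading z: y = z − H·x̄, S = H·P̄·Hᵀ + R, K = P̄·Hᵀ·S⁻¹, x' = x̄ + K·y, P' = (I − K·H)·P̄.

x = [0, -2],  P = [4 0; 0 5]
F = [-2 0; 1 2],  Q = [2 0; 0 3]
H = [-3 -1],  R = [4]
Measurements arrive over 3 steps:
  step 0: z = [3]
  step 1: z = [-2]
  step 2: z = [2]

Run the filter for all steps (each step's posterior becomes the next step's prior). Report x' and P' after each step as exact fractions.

step 0: x̄ = F·x = [0, -4]
step 0: P̄ = F·P·Fᵀ + Q = [18 -8; -8 27]
step 0: y = z − H·x̄ = [-1]
step 0: S = H·P̄·Hᵀ + R = [145]
step 0: K = P̄·Hᵀ·S⁻¹ = [-46/145; -3/145]
step 0: x' = x̄ + K·y = [46/145, -577/145]
step 0: P' = (I − K·H)·P̄ = [494/145 -1298/145; -1298/145 3906/145]
step 1: x̄ = F·x = [-92/145, -1108/145]
step 1: P̄ = F·P·Fᵀ + Q = [2266/145 4204/145; 4204/145 11361/145]
step 1: y = z − H·x̄ = [-1674/145]
step 1: S = H·P̄·Hᵀ + R = [57559/145]
step 1: K = P̄·Hᵀ·S⁻¹ = [-11002/57559; -23973/57559]
step 1: x' = x̄ + K·y = [90496/57559, -163066/57559]
step 1: P' = (I − K·H)·P̄ = [64722/57559 -150158/57559; -150158/57559 546366/57559]
step 2: x̄ = F·x = [-180992/57559, -235636/57559]
step 2: P̄ = F·P·Fᵀ + Q = [374006/57559 471188/57559; 471188/57559 1822231/57559]
step 2: y = z − H·x̄ = [-663494/57559]
step 2: S = H·P̄·Hᵀ + R = [8245649/57559]
step 2: K = P̄·Hᵀ·S⁻¹ = [-1593206/8245649; -3235795/8245649]
step 2: x' = x̄ + K·y = [-7562916/8245649, 3543474/8245649]
step 2: P' = (I − K·H)·P̄ = [9479262/8245649 -22064962/8245649; -22064962/8245649 79138066/8245649]

step 0: x' = [46/145, -577/145], P' = [494/145 -1298/145; -1298/145 3906/145]
step 1: x' = [90496/57559, -163066/57559], P' = [64722/57559 -150158/57559; -150158/57559 546366/57559]
step 2: x' = [-7562916/8245649, 3543474/8245649], P' = [9479262/8245649 -22064962/8245649; -22064962/8245649 79138066/8245649]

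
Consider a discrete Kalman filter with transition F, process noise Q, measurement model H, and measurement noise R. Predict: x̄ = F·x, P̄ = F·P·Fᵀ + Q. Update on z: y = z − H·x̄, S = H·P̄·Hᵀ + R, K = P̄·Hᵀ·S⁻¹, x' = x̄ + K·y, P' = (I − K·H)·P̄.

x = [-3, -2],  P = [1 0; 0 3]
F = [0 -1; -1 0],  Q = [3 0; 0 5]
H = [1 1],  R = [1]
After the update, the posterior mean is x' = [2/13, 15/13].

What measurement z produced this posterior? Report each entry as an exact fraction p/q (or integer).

x̄ = F·x = [2, 3]
P̄ = F·P·Fᵀ + Q = [6 0; 0 6]
S = H·P̄·Hᵀ + R = [13]
K = P̄·Hᵀ·S⁻¹ = [6/13; 6/13]
x' − x̄ = [-24/13, -24/13] = K·y
y = (KᵀK)⁻¹·Kᵀ·(x' − x̄) = [-4]
z = y + H·x̄ = [-4] + [5] = [1]

z = [1]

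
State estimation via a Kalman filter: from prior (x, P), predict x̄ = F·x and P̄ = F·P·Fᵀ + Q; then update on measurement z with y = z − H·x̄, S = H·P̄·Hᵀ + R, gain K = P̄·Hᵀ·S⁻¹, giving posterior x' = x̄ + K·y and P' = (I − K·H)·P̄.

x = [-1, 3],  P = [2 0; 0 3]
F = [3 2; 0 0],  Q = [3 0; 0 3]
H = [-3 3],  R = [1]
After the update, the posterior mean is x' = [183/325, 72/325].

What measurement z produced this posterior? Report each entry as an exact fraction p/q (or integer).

z = [-1]

x̄ = F·x = [3, 0]
P̄ = F·P·Fᵀ + Q = [33 0; 0 3]
S = H·P̄·Hᵀ + R = [325]
K = P̄·Hᵀ·S⁻¹ = [-99/325; 9/325]
x' − x̄ = [-792/325, 72/325] = K·y
y = (KᵀK)⁻¹·Kᵀ·(x' − x̄) = [8]
z = y + H·x̄ = [8] + [-9] = [-1]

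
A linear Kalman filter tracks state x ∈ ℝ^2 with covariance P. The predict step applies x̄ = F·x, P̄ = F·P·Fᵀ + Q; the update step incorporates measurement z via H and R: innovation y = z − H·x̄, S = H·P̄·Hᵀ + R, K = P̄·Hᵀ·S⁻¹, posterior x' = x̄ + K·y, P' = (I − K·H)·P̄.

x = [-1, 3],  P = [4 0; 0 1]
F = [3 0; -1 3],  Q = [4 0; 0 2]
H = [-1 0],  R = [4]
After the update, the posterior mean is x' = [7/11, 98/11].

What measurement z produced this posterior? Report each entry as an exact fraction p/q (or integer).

z = [-1]

x̄ = F·x = [-3, 10]
P̄ = F·P·Fᵀ + Q = [40 -12; -12 15]
S = H·P̄·Hᵀ + R = [44]
K = P̄·Hᵀ·S⁻¹ = [-10/11; 3/11]
x' − x̄ = [40/11, -12/11] = K·y
y = (KᵀK)⁻¹·Kᵀ·(x' − x̄) = [-4]
z = y + H·x̄ = [-4] + [3] = [-1]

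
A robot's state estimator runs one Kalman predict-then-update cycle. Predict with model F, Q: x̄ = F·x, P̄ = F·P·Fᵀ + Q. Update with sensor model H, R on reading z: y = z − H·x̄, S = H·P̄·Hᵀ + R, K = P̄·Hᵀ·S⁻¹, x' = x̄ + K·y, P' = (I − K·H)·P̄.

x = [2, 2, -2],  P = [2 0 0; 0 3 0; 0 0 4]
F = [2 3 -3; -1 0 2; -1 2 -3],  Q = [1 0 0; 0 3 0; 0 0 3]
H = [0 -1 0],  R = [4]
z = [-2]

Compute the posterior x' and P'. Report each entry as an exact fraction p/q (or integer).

x' = [176/25, 18/25, 24/25]
P' = [1016/25 -112/25 634/25; -112/25 84/25 -88/25; 634/25 -88/25 841/25]

x̄ = F·x = [16, -6, 8]
P̄ = F·P·Fᵀ + Q = [72 -28 50; -28 21 -22; 50 -22 53]
y = z − H·x̄ = [-8]
S = H·P̄·Hᵀ + R = [25]
K = P̄·Hᵀ·S⁻¹ = [28/25; -21/25; 22/25]
x' = x̄ + K·y = [176/25, 18/25, 24/25]
P' = (I − K·H)·P̄ = [1016/25 -112/25 634/25; -112/25 84/25 -88/25; 634/25 -88/25 841/25]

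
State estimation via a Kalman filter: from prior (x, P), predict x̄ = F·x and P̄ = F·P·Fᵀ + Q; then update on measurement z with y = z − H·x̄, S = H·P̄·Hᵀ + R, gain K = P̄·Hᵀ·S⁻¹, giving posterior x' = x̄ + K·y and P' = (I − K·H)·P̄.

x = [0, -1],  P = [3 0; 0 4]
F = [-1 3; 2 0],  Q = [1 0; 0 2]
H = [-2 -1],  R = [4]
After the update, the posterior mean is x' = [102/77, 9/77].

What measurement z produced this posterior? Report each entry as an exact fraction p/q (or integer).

x̄ = F·x = [-3, 0]
P̄ = F·P·Fᵀ + Q = [40 -6; -6 14]
S = H·P̄·Hᵀ + R = [154]
K = P̄·Hᵀ·S⁻¹ = [-37/77; -1/77]
x' − x̄ = [333/77, 9/77] = K·y
y = (KᵀK)⁻¹·Kᵀ·(x' − x̄) = [-9]
z = y + H·x̄ = [-9] + [6] = [-3]

z = [-3]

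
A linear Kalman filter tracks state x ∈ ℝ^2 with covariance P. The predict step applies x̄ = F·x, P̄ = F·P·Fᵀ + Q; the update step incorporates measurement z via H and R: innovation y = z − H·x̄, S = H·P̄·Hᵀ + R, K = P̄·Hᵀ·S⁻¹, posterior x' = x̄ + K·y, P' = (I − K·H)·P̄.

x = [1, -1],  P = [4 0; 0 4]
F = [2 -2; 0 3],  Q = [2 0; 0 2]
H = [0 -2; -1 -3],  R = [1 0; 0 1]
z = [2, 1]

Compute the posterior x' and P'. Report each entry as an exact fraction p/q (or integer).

x̄ = F·x = [4, -3]
P̄ = F·P·Fᵀ + Q = [34 -24; -24 38]
y = z − H·x̄ = [-4, -4]
S = H·P̄·Hᵀ + R = [153 180; 180 233]
K = P̄·Hᵀ·S⁻¹ = [1448/1083 -314/361; -1508/3249 -10/361]
x' = x̄ + K·y = [2308/1083, -3355/3249]
P' = (I − K·H)·P̄ = [1038/361 -724/1083; -724/1083 754/3249]

x' = [2308/1083, -3355/3249]
P' = [1038/361 -724/1083; -724/1083 754/3249]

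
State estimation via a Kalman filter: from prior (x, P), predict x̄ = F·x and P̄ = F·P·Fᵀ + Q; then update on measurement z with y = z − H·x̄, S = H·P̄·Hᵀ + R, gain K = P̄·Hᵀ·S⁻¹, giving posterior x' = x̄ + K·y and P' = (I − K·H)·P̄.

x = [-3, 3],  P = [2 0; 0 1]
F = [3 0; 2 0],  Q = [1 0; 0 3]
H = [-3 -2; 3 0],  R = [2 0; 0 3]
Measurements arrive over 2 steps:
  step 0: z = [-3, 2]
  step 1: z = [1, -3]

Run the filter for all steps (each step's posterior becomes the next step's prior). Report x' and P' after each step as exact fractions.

step 0: x̄ = F·x = [-9, -6]
step 0: P̄ = F·P·Fᵀ + Q = [19 12; 12 11]
step 0: y = z − H·x̄ = [-42, 29]
step 0: S = H·P̄·Hᵀ + R = [361 -243; -243 174]
step 0: K = P̄·Hᵀ·S⁻¹ = [-81/1255 298/1255; -448/1255 -366/1255]
step 0: x' = x̄ + K·y = [749/1255, 672/1255]
step 0: P' = (I − K·H)·P̄ = [298/1255 -366/1255; -366/1255 997/1255]
step 1: x̄ = F·x = [2247/1255, 1498/1255]
step 1: P̄ = F·P·Fᵀ + Q = [3937/1255 1788/1255; 1788/1255 4957/1255]
step 1: y = z − H·x̄ = [10992/1255, -10506/1255]
step 1: S = H·P̄·Hᵀ + R = [79227/1255 -46161/1255; -46161/1255 39198/1255]
step 1: K = P̄·Hᵀ·S⁻¹ = [-5129/86295 6654/28765; -93296/258885 -24814/86295]
step 1: x' = x̄ + K·y = [-3835/5753, 7670/17259]
step 1: P' = (I − K·H)·P̄ = [6654/28765 -24814/86295; -24814/86295 204959/258885]

step 0: x' = [749/1255, 672/1255], P' = [298/1255 -366/1255; -366/1255 997/1255]
step 1: x' = [-3835/5753, 7670/17259], P' = [6654/28765 -24814/86295; -24814/86295 204959/258885]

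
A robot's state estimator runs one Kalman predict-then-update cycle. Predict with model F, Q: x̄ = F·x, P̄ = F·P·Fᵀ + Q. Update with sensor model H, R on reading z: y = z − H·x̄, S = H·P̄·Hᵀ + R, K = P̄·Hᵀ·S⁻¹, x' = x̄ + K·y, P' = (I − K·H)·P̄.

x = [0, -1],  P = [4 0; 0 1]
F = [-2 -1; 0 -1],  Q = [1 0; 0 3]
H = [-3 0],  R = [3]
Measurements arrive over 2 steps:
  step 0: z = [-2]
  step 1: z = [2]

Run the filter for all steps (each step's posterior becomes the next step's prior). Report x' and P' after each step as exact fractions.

step 0: x̄ = F·x = [1, 1]
step 0: P̄ = F·P·Fᵀ + Q = [18 1; 1 4]
step 0: y = z − H·x̄ = [1]
step 0: S = H·P̄·Hᵀ + R = [165]
step 0: K = P̄·Hᵀ·S⁻¹ = [-18/55; -1/55]
step 0: x' = x̄ + K·y = [37/55, 54/55]
step 0: P' = (I − K·H)·P̄ = [18/55 1/55; 1/55 217/55]
step 1: x̄ = F·x = [-128/55, -54/55]
step 1: P̄ = F·P·Fᵀ + Q = [348/55 219/55; 219/55 382/55]
step 1: y = z − H·x̄ = [-274/55]
step 1: S = H·P̄·Hᵀ + R = [3297/55]
step 1: K = P̄·Hᵀ·S⁻¹ = [-348/1099; -219/1099]
step 1: x' = x̄ + K·y = [-824/1099, 12/1099]
step 1: P' = (I − K·H)·P̄ = [348/1099 219/1099; 219/1099 5017/1099]

step 0: x' = [37/55, 54/55], P' = [18/55 1/55; 1/55 217/55]
step 1: x' = [-824/1099, 12/1099], P' = [348/1099 219/1099; 219/1099 5017/1099]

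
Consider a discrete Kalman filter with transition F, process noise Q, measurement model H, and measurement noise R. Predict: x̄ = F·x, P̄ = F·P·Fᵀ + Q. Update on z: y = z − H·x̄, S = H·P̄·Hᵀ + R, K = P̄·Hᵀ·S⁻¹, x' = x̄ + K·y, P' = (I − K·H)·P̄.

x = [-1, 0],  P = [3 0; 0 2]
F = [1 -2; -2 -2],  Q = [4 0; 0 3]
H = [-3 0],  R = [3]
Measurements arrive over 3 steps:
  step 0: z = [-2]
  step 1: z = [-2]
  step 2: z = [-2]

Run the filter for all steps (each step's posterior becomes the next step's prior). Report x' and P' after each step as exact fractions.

step 0: x̄ = F·x = [-1, 2]
step 0: P̄ = F·P·Fᵀ + Q = [15 2; 2 23]
step 0: y = z − H·x̄ = [-5]
step 0: S = H·P̄·Hᵀ + R = [138]
step 0: K = P̄·Hᵀ·S⁻¹ = [-15/46; -1/23]
step 0: x' = x̄ + K·y = [29/46, 51/23]
step 0: P' = (I − K·H)·P̄ = [15/46 1/23; 1/23 523/23]
step 1: x̄ = F·x = [-175/46, -131/23]
step 1: P̄ = F·P·Fᵀ + Q = [4375/46 2079/23; 2079/23 2199/23]
step 1: y = z − H·x̄ = [-617/46]
step 1: S = H·P̄·Hᵀ + R = [39513/46]
step 1: K = P̄·Hᵀ·S⁻¹ = [-4375/13171; -4158/13171]
step 1: x' = x̄ + K·y = [8575/13171, -19246/13171]
step 1: P' = (I − K·H)·P̄ = [4375/13171 4158/13171; 4158/13171 131721/13171]
step 2: x̄ = F·x = [47067/13171, 21342/13171]
step 2: P̄ = F·P·Fᵀ + Q = [567311/13171 526450/13171; 526450/13171 617161/13171]
step 2: y = z − H·x̄ = [114859/13171]
step 2: S = H·P̄·Hᵀ + R = [5145312/13171]
step 2: K = P̄·Hᵀ·S⁻¹ = [-567311/1715104; -263225/857552]
step 2: x' = x̄ + K·y = [1181689/1715104, -905921/857552]
step 2: P' = (I − K·H)·P̄ = [567311/1715104 263225/857552; 263225/857552 4309591/428776]

step 0: x' = [29/46, 51/23], P' = [15/46 1/23; 1/23 523/23]
step 1: x' = [8575/13171, -19246/13171], P' = [4375/13171 4158/13171; 4158/13171 131721/13171]
step 2: x' = [1181689/1715104, -905921/857552], P' = [567311/1715104 263225/857552; 263225/857552 4309591/428776]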